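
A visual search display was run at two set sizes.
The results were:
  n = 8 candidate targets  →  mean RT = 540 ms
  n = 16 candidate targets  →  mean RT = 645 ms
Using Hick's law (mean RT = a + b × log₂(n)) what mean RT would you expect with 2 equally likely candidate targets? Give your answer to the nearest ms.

330 ms

Fit slope and intercept:
  b = (645 − 540) / (log₂ 16 − log₂ 8) = 105 / (4 − 3) = 105 ms/bit
  a = 540 − 105 × 3 = 225 ms
Then RT(2) = 225 + 105 × log₂ 2 = 225 + 105 × 1 ≈ 330.000 ms.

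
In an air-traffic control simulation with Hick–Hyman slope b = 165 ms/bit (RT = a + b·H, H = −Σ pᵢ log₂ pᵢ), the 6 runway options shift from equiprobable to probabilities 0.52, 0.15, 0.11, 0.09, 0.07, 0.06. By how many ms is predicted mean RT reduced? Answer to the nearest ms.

84 ms

Equiprobable entropy H₀ = log₂ 6 = 2.5850 bits.
Skewed entropy H = −Σ pᵢ log₂ pᵢ = 2.0762 bits.
ΔRT = b·(H₀ − H) = 165 × 0.5088 = 83.95 ms.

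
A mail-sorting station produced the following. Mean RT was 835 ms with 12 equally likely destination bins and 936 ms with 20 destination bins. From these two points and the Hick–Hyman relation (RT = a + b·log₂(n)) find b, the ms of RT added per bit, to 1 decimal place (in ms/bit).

137.0 ms/bit

Slope: b = (936 − 835) / (log₂ 20 − log₂ 12) = 101/0.7370 = 137.048 ms/bit.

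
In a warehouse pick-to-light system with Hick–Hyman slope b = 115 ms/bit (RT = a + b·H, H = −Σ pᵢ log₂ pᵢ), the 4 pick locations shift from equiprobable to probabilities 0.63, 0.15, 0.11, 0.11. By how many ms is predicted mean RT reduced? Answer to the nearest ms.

54 ms

Equiprobable entropy H₀ = log₂ 4 = 2.0000 bits.
Skewed entropy H = −Σ pᵢ log₂ pᵢ = 1.5311 bits.
ΔRT = b·(H₀ − H) = 115 × 0.4689 = 53.93 ms.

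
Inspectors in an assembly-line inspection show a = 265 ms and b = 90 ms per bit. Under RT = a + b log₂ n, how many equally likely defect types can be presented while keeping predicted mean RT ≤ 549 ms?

8

Information budget: (549 − 265)/90 = 3.1556 bits, so n ≤ 2^3.1556 = 8.911 → at most 8.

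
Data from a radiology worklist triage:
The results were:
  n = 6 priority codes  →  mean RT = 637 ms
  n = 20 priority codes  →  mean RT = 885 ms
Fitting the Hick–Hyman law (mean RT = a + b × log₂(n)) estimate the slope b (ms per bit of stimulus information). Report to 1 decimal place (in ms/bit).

142.8 ms/bit

Slope: b = (885 − 637) / (log₂ 20 − log₂ 6) = 248/1.7370 = 142.778 ms/bit.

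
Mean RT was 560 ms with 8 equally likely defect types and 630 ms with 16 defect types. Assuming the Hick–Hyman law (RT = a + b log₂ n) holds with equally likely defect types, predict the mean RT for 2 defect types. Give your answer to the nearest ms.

420 ms

RT is linear in log₂ n, so two points fix the line:
  b = (630 − 560) / (log₂ 16 − log₂ 8) = 70 / (4 − 3) = 70 ms/bit
  a = 560 − 70 × 3 = 350 ms
Then RT(2) = 350 + 70 × log₂ 2 = 350 + 70 × 1 ≈ 420.000 ms.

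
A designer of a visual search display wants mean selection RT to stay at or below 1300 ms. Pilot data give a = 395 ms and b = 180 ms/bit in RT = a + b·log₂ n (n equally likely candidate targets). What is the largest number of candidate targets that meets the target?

180·log₂ n ≤ 1300 − 395 = 905, giving log₂ n ≤ 5.0278 and n ≤ 32.622. The largest whole number is 32.

32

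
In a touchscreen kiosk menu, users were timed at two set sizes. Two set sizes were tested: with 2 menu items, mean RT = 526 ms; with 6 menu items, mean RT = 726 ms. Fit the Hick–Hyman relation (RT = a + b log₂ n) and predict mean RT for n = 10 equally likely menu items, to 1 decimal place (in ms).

Solve the two-equation system in a and b:
  b = (726 − 526) / (log₂ 6 − log₂ 2) = 200 / (2.5850 − 1) = 126.186 ms/bit
  a = 526 − 126.186 × 1 = 399.814 ms
Then RT(10) = 399.814 + 126.186 × log₂ 10 = 399.814 + 126.186 × 3.3219 ≈ 818.995 ms.

819.0 ms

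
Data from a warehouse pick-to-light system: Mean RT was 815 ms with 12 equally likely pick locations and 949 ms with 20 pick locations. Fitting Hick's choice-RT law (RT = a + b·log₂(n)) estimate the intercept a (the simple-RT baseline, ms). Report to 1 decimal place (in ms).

163.2 ms

Slope: b = (949 − 815) / (log₂ 20 − log₂ 12) = 134/0.7370 = 181.827 ms/bit.
a = RT₁ − b·log₂ n₁ = 815 − 181.827 × 3.5850 = 163.158 ms.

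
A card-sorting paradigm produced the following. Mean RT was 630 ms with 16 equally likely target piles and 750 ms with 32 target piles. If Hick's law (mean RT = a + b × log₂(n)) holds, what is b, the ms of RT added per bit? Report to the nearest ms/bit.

120 ms/bit

b = (RT₂ − RT₁)/(log₂ n₂ − log₂ n₁) = (750 − 630)/(5 − 4) = 120 ms/bit.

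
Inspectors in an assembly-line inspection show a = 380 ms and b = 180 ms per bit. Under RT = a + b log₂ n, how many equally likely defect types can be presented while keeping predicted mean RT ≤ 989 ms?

Set 380 + 180·log₂ n ≤ 989 → log₂ n ≤ (989 − 380)/180 = 3.3833.
So n ≤ 2^3.3833 = 10.435; the largest integer n is 10.

10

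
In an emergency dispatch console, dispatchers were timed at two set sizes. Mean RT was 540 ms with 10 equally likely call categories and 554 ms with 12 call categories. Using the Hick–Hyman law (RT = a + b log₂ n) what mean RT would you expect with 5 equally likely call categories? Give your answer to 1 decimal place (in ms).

486.8 ms

Fit slope and intercept:
  b = (554 − 540) / (log₂ 12 − log₂ 10) = 14 / (3.5850 − 3.3219) = 53.225 ms/bit
  a = 540 − 53.225 × 3.3219 = 363.190 ms
Then RT(5) = 363.190 + 53.225 × log₂ 5 = 363.190 + 53.225 × 2.3219 ≈ 486.775 ms.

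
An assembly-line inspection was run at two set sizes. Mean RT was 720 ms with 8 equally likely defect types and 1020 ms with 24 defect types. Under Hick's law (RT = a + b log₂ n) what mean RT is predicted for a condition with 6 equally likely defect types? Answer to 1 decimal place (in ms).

641.4 ms

Solve the two-equation system in a and b:
  b = (1020 − 720) / (log₂ 24 − log₂ 8) = 300 / (4.5850 − 3) = 189.279 ms/bit
  a = 720 − 189.279 × 3 = 152.163 ms
Then RT(6) = 152.163 + 189.279 × log₂ 6 = 152.163 + 189.279 × 2.5850 ≈ 641.442 ms.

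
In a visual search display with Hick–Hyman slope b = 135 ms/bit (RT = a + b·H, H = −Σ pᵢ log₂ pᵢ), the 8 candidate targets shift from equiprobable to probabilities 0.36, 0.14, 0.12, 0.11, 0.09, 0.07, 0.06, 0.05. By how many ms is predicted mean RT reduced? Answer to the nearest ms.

42 ms

The RT saving is b·ΔH. Equiprobable H₀ = log₂(8) = 3.0000 bits; with the given probabilities H = 2.6859 bits.
b·(H₀ − H) = 135 × (3.0000 − 2.6859) = 42.40 ms.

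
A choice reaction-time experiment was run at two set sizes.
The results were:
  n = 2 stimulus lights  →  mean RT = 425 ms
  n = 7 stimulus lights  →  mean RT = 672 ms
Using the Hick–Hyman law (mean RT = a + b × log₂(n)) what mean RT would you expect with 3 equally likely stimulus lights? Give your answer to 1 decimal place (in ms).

504.9 ms

Fit slope and intercept:
  b = (672 − 425) / (log₂ 7 − log₂ 2) = 247 / (2.8074 − 1) = 136.664 ms/bit
  a = 425 − 136.664 × 1 = 288.336 ms
Then RT(3) = 288.336 + 136.664 × log₂ 3 = 288.336 + 136.664 × 1.5850 ≈ 504.943 ms.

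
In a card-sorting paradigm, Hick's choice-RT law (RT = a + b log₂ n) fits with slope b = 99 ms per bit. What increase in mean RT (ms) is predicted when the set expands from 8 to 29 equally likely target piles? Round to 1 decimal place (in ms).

Only the slope matters, since a is common to both: ΔRT = b·log₂(n₂/n₁).
log₂(29) − log₂(8) = 4.8580 − 3 = 1.8580.
ΔRT = 99 × 1.8580 = 183.940 ms.

183.9 ms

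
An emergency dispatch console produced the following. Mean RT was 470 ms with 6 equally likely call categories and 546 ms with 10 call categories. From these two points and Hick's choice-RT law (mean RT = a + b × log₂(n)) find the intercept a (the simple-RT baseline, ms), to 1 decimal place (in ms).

b = (RT₂ − RT₁)/(log₂ n₂ − log₂ n₁) = (546 − 470)/(3.3219 − 2.5850) = 103.126 ms/bit.
Intercept: a = 470 − 103.126·log₂(6) = 203.424 ms.

203.4 ms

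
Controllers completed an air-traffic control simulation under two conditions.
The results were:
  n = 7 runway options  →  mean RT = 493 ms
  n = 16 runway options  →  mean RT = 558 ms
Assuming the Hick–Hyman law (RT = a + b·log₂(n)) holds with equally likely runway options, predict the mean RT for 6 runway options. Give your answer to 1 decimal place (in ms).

480.9 ms

With log₂ n on the abscissa the relation is linear; from the two conditions:
  b = (558 − 493) / (log₂ 16 − log₂ 7) = 65 / (4 − 2.8074) = 54.501 ms/bit
  a = 493 − 54.501 × 2.8074 = 339.997 ms
Then RT(6) = 339.997 + 54.501 × log₂ 6 = 339.997 + 54.501 × 2.5850 ≈ 480.879 ms.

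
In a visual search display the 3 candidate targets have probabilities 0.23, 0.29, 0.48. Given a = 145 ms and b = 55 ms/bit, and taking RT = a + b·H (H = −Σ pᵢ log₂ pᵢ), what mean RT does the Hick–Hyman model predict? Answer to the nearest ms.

H = 0.23·log₂(1/0.23) + 0.29·log₂(1/0.29) + 0.48·log₂(1/0.48) = 1.5138 bits.
RT = 145 + 55 × 1.5138 = 228.26 ms.

228 ms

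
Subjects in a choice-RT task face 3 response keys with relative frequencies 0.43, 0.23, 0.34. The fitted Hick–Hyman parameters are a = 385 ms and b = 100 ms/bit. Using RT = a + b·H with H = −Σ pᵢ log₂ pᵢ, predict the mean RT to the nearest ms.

539 ms

Entropy contributions −pᵢ log₂ pᵢ: 0.5236, 0.4877, 0.5292; sum H = 1.5404 bits.
RT = a + bH = 385 + 100·1.5404 = 539.04 ms.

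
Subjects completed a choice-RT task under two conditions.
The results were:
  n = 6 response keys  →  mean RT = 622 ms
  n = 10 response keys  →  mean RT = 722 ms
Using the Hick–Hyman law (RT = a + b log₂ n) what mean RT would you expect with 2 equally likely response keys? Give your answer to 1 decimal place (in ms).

406.9 ms

With log₂ n on the abscissa the relation is linear; from the two conditions:
  b = (722 − 622) / (log₂ 10 − log₂ 6) = 100 / (3.3219 − 2.5850) = 135.692 ms/bit
  a = 622 − 135.692 × 2.5850 = 271.242 ms
Then RT(2) = 271.242 + 135.692 × log₂ 2 = 271.242 + 135.692 × 1 ≈ 406.934 ms.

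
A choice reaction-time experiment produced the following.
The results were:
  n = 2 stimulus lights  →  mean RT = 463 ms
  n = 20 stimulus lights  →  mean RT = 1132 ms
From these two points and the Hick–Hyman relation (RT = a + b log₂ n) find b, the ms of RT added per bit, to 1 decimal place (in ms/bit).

201.4 ms/bit

Slope: b = (1132 − 463) / (log₂ 20 − log₂ 2) = 669/3.3219 = 201.389 ms/bit.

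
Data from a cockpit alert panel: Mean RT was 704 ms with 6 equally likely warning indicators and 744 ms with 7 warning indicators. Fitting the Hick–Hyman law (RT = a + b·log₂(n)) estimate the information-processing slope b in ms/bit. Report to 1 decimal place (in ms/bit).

179.9 ms/bit

Slope: b = (744 − 704) / (log₂ 7 − log₂ 6) = 40/0.2224 = 179.862 ms/bit.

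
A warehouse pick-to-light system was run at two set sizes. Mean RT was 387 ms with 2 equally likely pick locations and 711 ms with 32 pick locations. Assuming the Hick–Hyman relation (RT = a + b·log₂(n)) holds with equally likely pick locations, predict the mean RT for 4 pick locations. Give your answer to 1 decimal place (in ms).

468.0 ms

Fit slope and intercept:
  b = (711 − 387) / (log₂ 32 − log₂ 2) = 324 / (5 − 1) = 81.000 ms/bit
  a = 387 − 81.000 × 1 = 306.000 ms
Then RT(4) = 306.000 + 81.000 × log₂ 4 = 306.000 + 81.000 × 2 ≈ 468.000 ms.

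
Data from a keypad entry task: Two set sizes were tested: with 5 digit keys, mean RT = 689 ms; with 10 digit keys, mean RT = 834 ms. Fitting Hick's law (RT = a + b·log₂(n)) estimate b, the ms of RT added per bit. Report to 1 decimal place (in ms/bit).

The slope on a log₂ axis is (834 − 689) / (3.3219 − 2.3219) = 145.000 ms/bit.

145.0 ms/bit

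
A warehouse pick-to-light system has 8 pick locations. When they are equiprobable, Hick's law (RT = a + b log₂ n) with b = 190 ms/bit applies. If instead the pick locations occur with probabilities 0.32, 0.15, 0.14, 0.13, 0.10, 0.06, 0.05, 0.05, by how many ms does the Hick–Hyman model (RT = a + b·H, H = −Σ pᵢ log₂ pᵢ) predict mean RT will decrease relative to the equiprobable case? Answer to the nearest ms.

52 ms

The RT saving is b·ΔH. Equiprobable H₀ = log₂(8) = 3.0000 bits; with the given probabilities H = 2.7243 bits.
b·(H₀ − H) = 190 × (3.0000 − 2.7243) = 52.39 ms.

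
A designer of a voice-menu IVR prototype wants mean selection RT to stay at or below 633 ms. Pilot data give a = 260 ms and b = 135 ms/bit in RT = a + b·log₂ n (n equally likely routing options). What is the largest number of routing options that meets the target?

Information budget: (633 − 260)/135 = 2.7630 bits, so n ≤ 2^2.7630 = 6.788 → at most 6.

6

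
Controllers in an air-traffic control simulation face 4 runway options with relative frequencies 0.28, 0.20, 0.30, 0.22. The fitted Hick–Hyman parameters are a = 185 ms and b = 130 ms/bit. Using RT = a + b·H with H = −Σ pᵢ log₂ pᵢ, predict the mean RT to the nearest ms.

H = 0.28·log₂(1/0.28) + 0.20·log₂(1/0.20) + 0.30·log₂(1/0.30) + 0.22·log₂(1/0.22) = 1.9803 bits.
RT = 185 + 130 × 1.9803 = 442.43 ms.

442 ms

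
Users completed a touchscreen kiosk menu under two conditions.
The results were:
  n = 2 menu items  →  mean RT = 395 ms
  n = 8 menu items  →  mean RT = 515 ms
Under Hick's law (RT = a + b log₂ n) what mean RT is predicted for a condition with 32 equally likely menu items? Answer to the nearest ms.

Fit slope and intercept:
  b = (515 − 395) / (log₂ 8 − log₂ 2) = 120 / (3 − 1) = 60 ms/bit
  a = 395 − 60 × 1 = 335 ms
Then RT(32) = 335 + 60 × log₂ 32 = 335 + 60 × 5 ≈ 635.000 ms.

635 ms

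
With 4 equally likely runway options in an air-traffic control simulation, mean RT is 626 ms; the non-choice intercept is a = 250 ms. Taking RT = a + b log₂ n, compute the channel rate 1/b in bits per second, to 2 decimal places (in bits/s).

5.32 bits/s

b = (626 − 250)/log₂ 4 = 376/2 = 188.000 ms per bit = 0.18800 s/bit; the reciprocal is 5.319 bits/s.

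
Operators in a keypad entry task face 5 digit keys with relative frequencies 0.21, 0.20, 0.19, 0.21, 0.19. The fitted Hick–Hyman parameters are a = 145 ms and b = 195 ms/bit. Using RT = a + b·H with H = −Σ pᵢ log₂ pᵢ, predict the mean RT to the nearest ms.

597 ms

H = 0.21·log₂(1/0.21) + 0.20·log₂(1/0.20) + 0.19·log₂(1/0.19) + 0.21·log₂(1/0.21) + 0.19·log₂(1/0.19) = 2.3205 bits.
RT = 145 + 195 × 2.3205 = 597.49 ms.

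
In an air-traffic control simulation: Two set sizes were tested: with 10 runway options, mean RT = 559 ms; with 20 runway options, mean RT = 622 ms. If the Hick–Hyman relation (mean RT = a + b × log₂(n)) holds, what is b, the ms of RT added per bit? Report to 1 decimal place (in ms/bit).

b = (RT₂ − RT₁)/(log₂ n₂ − log₂ n₁) = (622 − 559)/(4.3219 − 3.3219) = 63.000 ms/bit.

63.0 ms/bit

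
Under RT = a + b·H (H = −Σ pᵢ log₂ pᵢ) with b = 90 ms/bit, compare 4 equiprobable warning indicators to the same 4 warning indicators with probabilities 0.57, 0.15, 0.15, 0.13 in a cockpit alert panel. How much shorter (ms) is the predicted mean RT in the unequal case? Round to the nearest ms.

30 ms

The RT saving is b·ΔH. Equiprobable H₀ = log₂(4) = 2.0000 bits; with the given probabilities H = 1.6660 bits.
b·(H₀ − H) = 90 × (2.0000 − 1.6660) = 30.06 ms.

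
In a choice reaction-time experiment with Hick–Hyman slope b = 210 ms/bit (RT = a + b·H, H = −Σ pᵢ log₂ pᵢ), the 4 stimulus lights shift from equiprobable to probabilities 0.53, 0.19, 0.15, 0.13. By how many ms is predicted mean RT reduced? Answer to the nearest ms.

56 ms

The RT saving is b·ΔH. Equiprobable H₀ = log₂(4) = 2.0000 bits; with the given probabilities H = 1.7339 bits.
b·(H₀ − H) = 210 × (2.0000 − 1.7339) = 55.89 ms.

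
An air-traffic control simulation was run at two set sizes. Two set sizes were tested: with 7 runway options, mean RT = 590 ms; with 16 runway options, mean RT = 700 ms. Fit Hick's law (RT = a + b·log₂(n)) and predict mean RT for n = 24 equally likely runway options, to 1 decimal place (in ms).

754.0 ms

Fit slope and intercept:
  b = (700 − 590) / (log₂ 16 − log₂ 7) = 110 / (4 − 2.8074) = 92.232 ms/bit
  a = 590 − 92.232 × 2.8074 = 331.072 ms
Then RT(24) = 331.072 + 92.232 × log₂ 24 = 331.072 + 92.232 × 4.5850 ≈ 753.952 ms.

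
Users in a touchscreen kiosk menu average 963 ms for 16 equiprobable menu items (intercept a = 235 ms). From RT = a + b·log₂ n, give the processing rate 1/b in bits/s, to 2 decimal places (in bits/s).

b = (963 − 235)/log₂ 16 = 728/4 = 182.000 ms per bit = 0.18200 s/bit; the reciprocal is 5.495 bits/s.

5.49 bits/s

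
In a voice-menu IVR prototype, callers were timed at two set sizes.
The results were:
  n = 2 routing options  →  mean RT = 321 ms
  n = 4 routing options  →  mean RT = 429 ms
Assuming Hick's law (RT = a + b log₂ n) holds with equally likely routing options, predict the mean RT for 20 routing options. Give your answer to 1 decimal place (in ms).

679.8 ms

Fit slope and intercept:
  b = (429 − 321) / (log₂ 4 − log₂ 2) = 108 / (2 − 1) = 108.000 ms/bit
  a = 321 − 108.000 × 1 = 213.000 ms
Then RT(20) = 213.000 + 108.000 × log₂ 20 = 213.000 + 108.000 × 4.3219 ≈ 679.768 ms.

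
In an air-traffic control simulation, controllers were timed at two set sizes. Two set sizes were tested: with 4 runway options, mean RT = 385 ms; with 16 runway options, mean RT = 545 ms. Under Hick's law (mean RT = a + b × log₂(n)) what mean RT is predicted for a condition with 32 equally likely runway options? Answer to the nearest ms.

RT is linear in log₂ n, so two points fix the line:
  b = (545 − 385) / (log₂ 16 − log₂ 4) = 160 / (4 − 2) = 80 ms/bit
  a = 385 − 80 × 2 = 225 ms
Then RT(32) = 225 + 80 × log₂ 32 = 225 + 80 × 5 ≈ 625.000 ms.

625 ms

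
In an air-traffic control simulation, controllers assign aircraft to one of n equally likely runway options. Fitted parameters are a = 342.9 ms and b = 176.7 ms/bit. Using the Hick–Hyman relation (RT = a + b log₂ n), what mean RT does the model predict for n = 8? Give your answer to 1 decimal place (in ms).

log₂(8) = 3 bits, so RT = 342.9 + 176.7 × 3 ≈ 873.000 ms.

873.0 ms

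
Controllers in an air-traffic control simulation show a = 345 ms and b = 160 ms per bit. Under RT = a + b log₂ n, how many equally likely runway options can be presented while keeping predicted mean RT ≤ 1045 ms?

Set 345 + 160·log₂ n ≤ 1045 → log₂ n ≤ (1045 − 345)/160 = 4.3750.
So n ≤ 2^4.3750 = 20.749; the largest integer n is 20.

20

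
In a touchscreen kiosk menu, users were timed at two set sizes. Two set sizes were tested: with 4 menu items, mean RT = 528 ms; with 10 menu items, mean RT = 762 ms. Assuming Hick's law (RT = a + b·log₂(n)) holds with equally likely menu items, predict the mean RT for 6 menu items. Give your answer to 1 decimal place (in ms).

Fit slope and intercept:
  b = (762 − 528) / (log₂ 10 − log₂ 4) = 234 / (3.3219 − 2) = 177.014 ms/bit
  a = 528 − 177.014 × 2 = 173.972 ms
Then RT(6) = 173.972 + 177.014 × log₂ 6 = 173.972 + 177.014 × 2.5850 ≈ 631.547 ms.

631.5 ms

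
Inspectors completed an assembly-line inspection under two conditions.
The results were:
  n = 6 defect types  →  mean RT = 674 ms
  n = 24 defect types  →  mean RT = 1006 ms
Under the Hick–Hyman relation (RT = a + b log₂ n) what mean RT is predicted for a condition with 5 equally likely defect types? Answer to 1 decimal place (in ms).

Solve the two-equation system in a and b:
  b = (1006 − 674) / (log₂ 24 − log₂ 6) = 332 / (4.5850 − 2.5850) = 166.000 ms/bit
  a = 674 − 166.000 × 2.5850 = 244.896 ms
Then RT(5) = 244.896 + 166.000 × log₂ 5 = 244.896 + 166.000 × 2.3219 ≈ 630.336 ms.

630.3 ms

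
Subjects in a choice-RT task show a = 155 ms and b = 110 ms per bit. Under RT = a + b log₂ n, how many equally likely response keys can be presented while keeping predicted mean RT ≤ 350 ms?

110·log₂ n ≤ 350 − 155 = 195, giving log₂ n ≤ 1.7727 and n ≤ 3.417. The largest whole number is 3.

3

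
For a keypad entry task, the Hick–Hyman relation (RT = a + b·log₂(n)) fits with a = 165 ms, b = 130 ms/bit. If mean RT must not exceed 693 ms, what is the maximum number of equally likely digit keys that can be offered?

16

130·log₂ n ≤ 693 − 165 = 528, giving log₂ n ≤ 4.0615 and n ≤ 16.697. The largest whole number is 16.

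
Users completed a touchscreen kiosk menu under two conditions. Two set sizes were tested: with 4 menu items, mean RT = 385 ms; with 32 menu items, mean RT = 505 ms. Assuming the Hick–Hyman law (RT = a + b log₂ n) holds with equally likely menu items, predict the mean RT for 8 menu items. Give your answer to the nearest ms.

425 ms

Fit slope and intercept:
  b = (505 − 385) / (log₂ 32 − log₂ 4) = 120 / (5 − 2) = 40 ms/bit
  a = 385 − 40 × 2 = 305 ms
Then RT(8) = 305 + 40 × log₂ 8 = 305 + 40 × 3 ≈ 425.000 ms.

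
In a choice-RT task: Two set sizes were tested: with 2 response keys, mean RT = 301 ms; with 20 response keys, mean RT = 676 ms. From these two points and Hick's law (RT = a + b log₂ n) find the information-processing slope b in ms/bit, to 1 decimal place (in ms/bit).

Slope: b = (676 − 301) / (log₂ 20 − log₂ 2) = 375/3.3219 = 112.886 ms/bit.

112.9 ms/bit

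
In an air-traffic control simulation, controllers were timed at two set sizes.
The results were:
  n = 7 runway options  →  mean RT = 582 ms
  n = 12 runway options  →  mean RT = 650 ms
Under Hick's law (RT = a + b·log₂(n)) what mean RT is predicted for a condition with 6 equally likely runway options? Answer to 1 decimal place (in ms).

562.6 ms

With log₂ n on the abscissa the relation is linear; from the two conditions:
  b = (650 − 582) / (log₂ 12 − log₂ 7) = 68 / (3.5850 − 2.8074) = 87.448 ms/bit
  a = 582 − 87.448 × 2.8074 = 336.503 ms
Then RT(6) = 336.503 + 87.448 × log₂ 6 = 336.503 + 87.448 × 2.5850 ≈ 562.552 ms.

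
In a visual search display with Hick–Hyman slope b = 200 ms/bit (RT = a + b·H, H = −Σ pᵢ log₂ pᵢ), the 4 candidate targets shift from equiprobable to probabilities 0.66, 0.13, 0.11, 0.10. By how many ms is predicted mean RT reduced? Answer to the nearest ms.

108 ms

The RT saving is b·ΔH. Equiprobable H₀ = log₂(4) = 2.0000 bits; with the given probabilities H = 1.4608 bits.
b·(H₀ − H) = 200 × (2.0000 − 1.4608) = 107.85 ms.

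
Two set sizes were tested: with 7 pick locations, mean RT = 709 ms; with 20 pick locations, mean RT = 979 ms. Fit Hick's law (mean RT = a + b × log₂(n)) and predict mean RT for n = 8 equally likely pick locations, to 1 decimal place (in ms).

Fit slope and intercept:
  b = (979 − 709) / (log₂ 20 − log₂ 7) = 270 / (4.3219 − 2.8074) = 178.268 ms/bit
  a = 709 − 178.268 × 2.8074 = 208.538 ms
Then RT(8) = 208.538 + 178.268 × log₂ 8 = 208.538 + 178.268 × 3 ≈ 743.342 ms.

743.3 ms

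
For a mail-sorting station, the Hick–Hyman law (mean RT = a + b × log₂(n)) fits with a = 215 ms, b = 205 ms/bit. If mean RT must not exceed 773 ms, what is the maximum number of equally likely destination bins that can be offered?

205·log₂ n ≤ 773 − 215 = 558, giving log₂ n ≤ 2.7220 and n ≤ 6.598. The largest whole number is 6.

6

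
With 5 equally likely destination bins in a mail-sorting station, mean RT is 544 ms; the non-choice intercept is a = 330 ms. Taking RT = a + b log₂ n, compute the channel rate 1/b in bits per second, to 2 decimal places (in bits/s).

b = (544 − 330)/log₂ 5 = 214/2.3219 = 92.165 ms per bit = 0.09216 s/bit; the reciprocal is 10.850 bits/s.

10.85 bits/s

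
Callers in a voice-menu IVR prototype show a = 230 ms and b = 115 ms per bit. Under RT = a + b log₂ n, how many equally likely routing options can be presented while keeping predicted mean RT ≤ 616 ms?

10

Set 230 + 115·log₂ n ≤ 616 → log₂ n ≤ (616 − 230)/115 = 3.3565.
So n ≤ 2^3.3565 = 10.243; the largest integer n is 10.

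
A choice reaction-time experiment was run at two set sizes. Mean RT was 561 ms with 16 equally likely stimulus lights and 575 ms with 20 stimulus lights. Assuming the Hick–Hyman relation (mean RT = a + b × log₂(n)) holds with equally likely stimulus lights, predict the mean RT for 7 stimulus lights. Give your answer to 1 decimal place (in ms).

509.1 ms

With log₂ n on the abscissa the relation is linear; from the two conditions:
  b = (575 − 561) / (log₂ 20 − log₂ 16) = 14 / (4.3219 − 4) = 43.488 ms/bit
  a = 561 − 43.488 × 4 = 387.048 ms
Then RT(7) = 387.048 + 43.488 × log₂ 7 = 387.048 + 43.488 × 2.8074 ≈ 509.134 ms.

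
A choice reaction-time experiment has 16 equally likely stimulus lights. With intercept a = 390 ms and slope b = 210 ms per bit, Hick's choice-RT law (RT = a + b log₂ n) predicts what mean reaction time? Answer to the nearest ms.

log₂(16) = 4 bits, so RT = 390 + 210 × 4 ≈ 1230.000 ms.

1230 ms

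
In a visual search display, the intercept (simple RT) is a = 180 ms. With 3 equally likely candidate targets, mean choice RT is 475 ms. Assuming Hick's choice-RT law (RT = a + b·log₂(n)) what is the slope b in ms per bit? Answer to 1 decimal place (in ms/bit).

186.1 ms/bit

log₂(3) = 1.5850 bits.
b = (RT − a)/log₂ n = (475 − 180) / 1.5850 = 186.124 ms/bit.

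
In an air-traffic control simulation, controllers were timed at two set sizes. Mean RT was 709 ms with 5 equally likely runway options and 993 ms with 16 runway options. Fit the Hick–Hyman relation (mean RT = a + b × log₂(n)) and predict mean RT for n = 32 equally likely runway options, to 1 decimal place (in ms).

1162.2 ms

RT is linear in log₂ n, so two points fix the line:
  b = (993 − 709) / (log₂ 16 − log₂ 5) = 284 / (4 − 2.3219) = 169.242 ms/bit
  a = 709 − 169.242 × 2.3219 = 316.033 ms
Then RT(32) = 316.033 + 169.242 × log₂ 32 = 316.033 + 169.242 × 5 ≈ 1162.242 ms.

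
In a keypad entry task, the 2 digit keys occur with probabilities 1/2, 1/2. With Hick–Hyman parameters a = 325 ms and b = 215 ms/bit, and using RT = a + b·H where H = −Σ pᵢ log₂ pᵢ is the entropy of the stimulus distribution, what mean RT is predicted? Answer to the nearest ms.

540 ms

Each term −pᵢ log₂ pᵢ: 0.5·1 + 0.5·1; summed, H = 1.000 bits.
Mean RT = a + bH = 325 + 215·1.000 = 540.00 ms.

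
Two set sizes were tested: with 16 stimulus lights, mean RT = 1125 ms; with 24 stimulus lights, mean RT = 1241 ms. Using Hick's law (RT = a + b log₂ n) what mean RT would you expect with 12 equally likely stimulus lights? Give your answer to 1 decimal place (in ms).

Fit slope and intercept:
  b = (1241 − 1125) / (log₂ 24 − log₂ 16) = 116 / (4.5850 − 4) = 198.303 ms/bit
  a = 1125 − 198.303 × 4 = 331.787 ms
Then RT(12) = 331.787 + 198.303 × log₂ 12 = 331.787 + 198.303 × 3.5850 ≈ 1042.697 ms.

1042.7 ms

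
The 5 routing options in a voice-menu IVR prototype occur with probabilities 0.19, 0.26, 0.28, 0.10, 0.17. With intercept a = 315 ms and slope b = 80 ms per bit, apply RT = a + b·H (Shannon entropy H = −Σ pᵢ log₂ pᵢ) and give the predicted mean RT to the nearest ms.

494 ms

Entropy contributions −pᵢ log₂ pᵢ: 0.4552, 0.5053, 0.5142, 0.3322, 0.4346; sum H = 2.2415 bits.
RT = a + bH = 315 + 80·2.2415 = 494.32 ms.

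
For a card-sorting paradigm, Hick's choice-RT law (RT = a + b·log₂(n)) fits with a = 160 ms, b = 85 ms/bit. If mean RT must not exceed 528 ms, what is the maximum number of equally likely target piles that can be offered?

Information budget: (528 − 160)/85 = 4.3294 bits, so n ≤ 2^4.3294 = 20.104 → at most 20.

20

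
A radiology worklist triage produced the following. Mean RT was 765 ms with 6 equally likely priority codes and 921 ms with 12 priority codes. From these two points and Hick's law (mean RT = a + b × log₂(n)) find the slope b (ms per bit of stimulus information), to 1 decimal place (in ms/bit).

b = (RT₂ − RT₁)/(log₂ n₂ − log₂ n₁) = (921 − 765)/(3.5850 − 2.5850) = 156.000 ms/bit.

156.0 ms/bit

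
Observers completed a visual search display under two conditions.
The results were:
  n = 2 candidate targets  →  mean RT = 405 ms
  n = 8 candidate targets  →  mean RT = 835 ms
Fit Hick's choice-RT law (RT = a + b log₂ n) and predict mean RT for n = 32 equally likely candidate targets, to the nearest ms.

RT is linear in log₂ n, so two points fix the line:
  b = (835 − 405) / (log₂ 8 − log₂ 2) = 430 / (3 − 1) = 215 ms/bit
  a = 405 − 215 × 1 = 190 ms
Then RT(32) = 190 + 215 × log₂ 32 = 190 + 215 × 5 ≈ 1265.000 ms.

1265 ms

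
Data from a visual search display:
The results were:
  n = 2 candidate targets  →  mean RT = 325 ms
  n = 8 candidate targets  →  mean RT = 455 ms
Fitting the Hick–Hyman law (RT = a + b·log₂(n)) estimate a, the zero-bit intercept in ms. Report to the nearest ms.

b = (RT₂ − RT₁)/(log₂ n₂ − log₂ n₁) = (455 − 325)/(3 − 1) = 65 ms/bit.
Intercept: a = 325 − 65·log₂(2) = 260.000 ms.

260 ms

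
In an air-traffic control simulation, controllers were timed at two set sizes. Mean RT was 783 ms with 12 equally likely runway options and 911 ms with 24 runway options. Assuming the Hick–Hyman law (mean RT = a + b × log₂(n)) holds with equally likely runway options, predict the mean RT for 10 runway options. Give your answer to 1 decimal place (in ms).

749.3 ms

With log₂ n on the abscissa the relation is linear; from the two conditions:
  b = (911 − 783) / (log₂ 24 − log₂ 12) = 128 / (4.5850 − 3.5850) = 128.000 ms/bit
  a = 783 − 128.000 × 3.5850 = 324.125 ms
Then RT(10) = 324.125 + 128.000 × log₂ 10 = 324.125 + 128.000 × 3.3219 ≈ 749.332 ms.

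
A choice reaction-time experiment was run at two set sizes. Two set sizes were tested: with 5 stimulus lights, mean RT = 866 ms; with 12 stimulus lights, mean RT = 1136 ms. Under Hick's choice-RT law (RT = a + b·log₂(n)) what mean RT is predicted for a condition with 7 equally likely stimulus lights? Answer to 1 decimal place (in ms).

969.8 ms

Solve the two-equation system in a and b:
  b = (1136 − 866) / (log₂ 12 − log₂ 5) = 270 / (3.5850 − 2.3219) = 213.771 ms/bit
  a = 866 − 213.771 × 2.3219 = 369.639 ms
Then RT(7) = 369.639 + 213.771 × log₂ 7 = 369.639 + 213.771 × 2.8074 ≈ 969.770 ms.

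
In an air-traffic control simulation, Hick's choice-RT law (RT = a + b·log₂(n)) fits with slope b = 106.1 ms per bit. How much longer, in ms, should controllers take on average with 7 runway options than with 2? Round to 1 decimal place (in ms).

ΔRT = (a + b log₂ n₂) − (a + b log₂ n₁) = b·(log₂ n₂ − log₂ n₁).
log₂(7) − log₂(2) = 2.8074 − 1 = 1.8074.
ΔRT = 106.1 × 1.8074 = 191.760 ms.

191.8 ms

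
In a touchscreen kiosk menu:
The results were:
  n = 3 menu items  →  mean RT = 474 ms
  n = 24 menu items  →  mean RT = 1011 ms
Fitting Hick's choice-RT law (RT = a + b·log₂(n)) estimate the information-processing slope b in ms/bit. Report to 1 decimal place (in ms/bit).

The slope on a log₂ axis is (1011 − 474) / (4.5850 − 1.5850) = 179.000 ms/bit.

179.0 ms/bit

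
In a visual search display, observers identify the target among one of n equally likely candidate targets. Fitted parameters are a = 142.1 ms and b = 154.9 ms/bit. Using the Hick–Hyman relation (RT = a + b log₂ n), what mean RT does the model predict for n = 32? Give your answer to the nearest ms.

log₂(32) = 5 bits, so RT = 142.1 + 154.9 × 5 ≈ 916.600 ms.

917 ms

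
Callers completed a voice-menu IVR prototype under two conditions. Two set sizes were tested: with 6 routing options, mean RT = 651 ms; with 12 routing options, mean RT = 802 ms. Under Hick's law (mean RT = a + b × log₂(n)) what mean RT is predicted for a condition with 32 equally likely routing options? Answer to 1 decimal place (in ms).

Solve the two-equation system in a and b:
  b = (802 − 651) / (log₂ 12 − log₂ 6) = 151 / (3.5850 − 2.5850) = 151.000 ms/bit
  a = 651 − 151.000 × 2.5850 = 260.671 ms
Then RT(32) = 260.671 + 151.000 × log₂ 32 = 260.671 + 151.000 × 5 ≈ 1015.671 ms.

1015.7 ms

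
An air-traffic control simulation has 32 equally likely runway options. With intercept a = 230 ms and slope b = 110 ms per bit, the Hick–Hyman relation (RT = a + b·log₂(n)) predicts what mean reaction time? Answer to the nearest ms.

780 ms

log₂(32) = 5 bits, so RT = 230 + 110 × 5 ≈ 780.000 ms.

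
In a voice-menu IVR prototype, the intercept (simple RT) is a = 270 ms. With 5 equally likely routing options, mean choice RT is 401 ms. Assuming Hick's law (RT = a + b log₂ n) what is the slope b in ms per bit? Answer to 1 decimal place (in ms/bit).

56.4 ms/bit

b = (401 − 270) / log₂(5) = 131 / 2.3219 = 56.419 ms/bit.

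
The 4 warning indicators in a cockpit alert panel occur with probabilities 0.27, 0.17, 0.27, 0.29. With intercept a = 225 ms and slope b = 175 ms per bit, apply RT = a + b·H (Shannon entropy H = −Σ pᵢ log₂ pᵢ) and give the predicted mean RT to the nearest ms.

Entropy contributions −pᵢ log₂ pᵢ: 0.5100, 0.4346, 0.5100, 0.5179; sum H = 1.9725 bits.
RT = a + bH = 225 + 175·1.9725 = 570.19 ms.

570 ms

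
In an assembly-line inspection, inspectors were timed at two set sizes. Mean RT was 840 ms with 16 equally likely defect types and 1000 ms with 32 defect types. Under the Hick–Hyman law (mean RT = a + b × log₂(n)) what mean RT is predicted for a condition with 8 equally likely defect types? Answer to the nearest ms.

680 ms

RT is linear in log₂ n, so two points fix the line:
  b = (1000 − 840) / (log₂ 32 − log₂ 16) = 160 / (5 − 4) = 160 ms/bit
  a = 840 − 160 × 4 = 200 ms
Then RT(8) = 200 + 160 × log₂ 8 = 200 + 160 × 3 ≈ 680.000 ms.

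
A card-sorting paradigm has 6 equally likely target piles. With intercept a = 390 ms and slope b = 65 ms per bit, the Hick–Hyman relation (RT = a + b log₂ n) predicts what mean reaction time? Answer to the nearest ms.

log₂(6) = 2.5850 bits, so RT = 390 + 65 × 2.5850 ≈ 558.023 ms.

558 ms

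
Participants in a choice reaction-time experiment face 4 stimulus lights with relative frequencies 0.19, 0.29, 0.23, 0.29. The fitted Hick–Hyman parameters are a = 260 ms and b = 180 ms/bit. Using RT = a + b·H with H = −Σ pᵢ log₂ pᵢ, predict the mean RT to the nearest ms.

616 ms

H = 0.19·log₂(1/0.19) + 0.29·log₂(1/0.29) + 0.23·log₂(1/0.23) + 0.29·log₂(1/0.29) = 1.9787 bits.
RT = 260 + 180 × 1.9787 = 616.17 ms.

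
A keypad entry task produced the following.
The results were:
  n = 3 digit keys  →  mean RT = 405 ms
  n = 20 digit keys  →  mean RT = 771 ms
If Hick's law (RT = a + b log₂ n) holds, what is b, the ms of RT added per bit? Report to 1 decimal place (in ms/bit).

133.7 ms/bit

b = (RT₂ − RT₁)/(log₂ n₂ − log₂ n₁) = (771 − 405)/(4.3219 − 1.5850) = 133.725 ms/bit.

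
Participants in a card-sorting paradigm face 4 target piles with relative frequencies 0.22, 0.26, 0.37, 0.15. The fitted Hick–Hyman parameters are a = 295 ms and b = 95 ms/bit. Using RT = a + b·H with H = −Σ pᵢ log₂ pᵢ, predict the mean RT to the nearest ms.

478 ms

Entropy contributions −pᵢ log₂ pᵢ: 0.4806, 0.5053, 0.5307, 0.4105; sum H = 1.9271 bits.
RT = a + bH = 295 + 95·1.9271 = 478.08 ms.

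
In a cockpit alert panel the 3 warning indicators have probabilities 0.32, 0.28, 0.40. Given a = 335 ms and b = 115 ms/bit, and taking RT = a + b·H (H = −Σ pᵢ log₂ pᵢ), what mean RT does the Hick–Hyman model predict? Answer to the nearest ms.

H = 0.32·log₂(1/0.32) + 0.28·log₂(1/0.28) + 0.40·log₂(1/0.40) = 1.5690 bits.
RT = 335 + 115 × 1.5690 = 515.44 ms.

515 ms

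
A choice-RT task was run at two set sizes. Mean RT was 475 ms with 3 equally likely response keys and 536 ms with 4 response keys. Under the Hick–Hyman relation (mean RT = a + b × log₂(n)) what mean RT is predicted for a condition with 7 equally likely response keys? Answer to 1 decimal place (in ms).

Fit slope and intercept:
  b = (536 − 475) / (log₂ 4 − log₂ 3) = 61 / (2 − 1.5850) = 146.975 ms/bit
  a = 475 − 146.975 × 1.5850 = 242.051 ms
Then RT(7) = 242.051 + 146.975 × log₂ 7 = 242.051 + 146.975 × 2.8074 ≈ 654.661 ms.

654.7 ms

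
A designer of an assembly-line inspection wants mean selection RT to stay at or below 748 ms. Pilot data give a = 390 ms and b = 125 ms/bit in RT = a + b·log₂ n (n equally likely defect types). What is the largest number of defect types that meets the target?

7

125·log₂ n ≤ 748 − 390 = 358, giving log₂ n ≤ 2.8640 and n ≤ 7.280. The largest whole number is 7.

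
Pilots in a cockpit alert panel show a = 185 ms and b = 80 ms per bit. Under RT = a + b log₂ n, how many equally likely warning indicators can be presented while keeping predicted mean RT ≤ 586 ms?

32

Information budget: (586 − 185)/80 = 5.0125 bits, so n ≤ 2^5.0125 = 32.278 → at most 32.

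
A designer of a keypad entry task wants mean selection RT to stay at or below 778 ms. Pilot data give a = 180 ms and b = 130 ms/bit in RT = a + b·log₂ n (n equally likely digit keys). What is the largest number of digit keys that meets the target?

Information budget: (778 − 180)/130 = 4.6000 bits, so n ≤ 2^4.6000 = 24.251 → at most 24.

24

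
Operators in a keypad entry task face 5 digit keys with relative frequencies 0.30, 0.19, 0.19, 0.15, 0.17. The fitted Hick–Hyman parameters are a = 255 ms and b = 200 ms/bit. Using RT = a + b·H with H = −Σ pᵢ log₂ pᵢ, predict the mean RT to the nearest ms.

710 ms

Entropy contributions −pᵢ log₂ pᵢ: 0.5211, 0.4552, 0.4552, 0.4105, 0.4346; sum H = 2.2767 bits.
RT = a + bH = 255 + 200·2.2767 = 710.33 ms.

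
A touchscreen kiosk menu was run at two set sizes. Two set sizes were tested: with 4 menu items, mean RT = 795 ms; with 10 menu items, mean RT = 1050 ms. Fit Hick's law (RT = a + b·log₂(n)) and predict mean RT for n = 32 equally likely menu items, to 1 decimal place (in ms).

1373.7 ms

With log₂ n on the abscissa the relation is linear; from the two conditions:
  b = (1050 − 795) / (log₂ 10 − log₂ 4) = 255 / (3.3219 − 2) = 192.900 ms/bit
  a = 795 − 192.900 × 2 = 409.200 ms
Then RT(32) = 409.200 + 192.900 × log₂ 32 = 409.200 + 192.900 × 5 ≈ 1373.700 ms.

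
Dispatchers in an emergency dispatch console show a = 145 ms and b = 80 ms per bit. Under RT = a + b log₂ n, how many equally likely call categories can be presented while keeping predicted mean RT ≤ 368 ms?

Information budget: (368 − 145)/80 = 2.7875 bits, so n ≤ 2^2.7875 = 6.904 → at most 6.

6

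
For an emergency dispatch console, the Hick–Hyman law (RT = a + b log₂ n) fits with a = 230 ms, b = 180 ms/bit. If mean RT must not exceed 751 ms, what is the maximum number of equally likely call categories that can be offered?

Information budget: (751 − 230)/180 = 2.8944 bits, so n ≤ 2^2.8944 = 7.436 → at most 7.

7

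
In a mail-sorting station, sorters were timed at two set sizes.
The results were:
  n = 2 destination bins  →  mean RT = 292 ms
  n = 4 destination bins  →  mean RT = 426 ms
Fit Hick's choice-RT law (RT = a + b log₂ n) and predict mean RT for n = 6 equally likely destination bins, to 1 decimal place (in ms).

With log₂ n on the abscissa the relation is linear; from the two conditions:
  b = (426 − 292) / (log₂ 4 − log₂ 2) = 134 / (2 − 1) = 134.000 ms/bit
  a = 292 − 134.000 × 1 = 158.000 ms
Then RT(6) = 158.000 + 134.000 × log₂ 6 = 158.000 + 134.000 × 2.5850 ≈ 504.385 ms.

504.4 ms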